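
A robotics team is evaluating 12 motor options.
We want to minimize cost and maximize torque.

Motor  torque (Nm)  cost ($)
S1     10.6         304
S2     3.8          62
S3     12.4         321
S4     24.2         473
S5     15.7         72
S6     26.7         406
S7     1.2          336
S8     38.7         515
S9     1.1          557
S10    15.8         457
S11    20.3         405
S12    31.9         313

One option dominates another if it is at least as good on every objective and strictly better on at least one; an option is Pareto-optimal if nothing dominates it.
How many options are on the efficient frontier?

4

S1: dominated by S5 (torque 15.7≥10.6, cost 72≤304).
S2: not dominated (best cost).
S3: dominated by S5 (torque 15.7≥12.4, cost 72≤321).
S4: dominated by S6 (torque 26.7≥24.2, cost 406≤473).
S5: not dominated.
S6: dominated by S12 (torque 31.9≥26.7, cost 313≤406).
S7: dominated by S1 (torque 10.6≥1.2, cost 304≤336).
S8: not dominated (best torque).
S9: dominated by S1 (torque 10.6≥1.1, cost 304≤557).
S10: dominated by S6 (torque 26.7≥15.8, cost 406≤457).
S11: dominated by S12 (torque 31.9≥20.3, cost 313≤405).
S12: not dominated.
Pareto-optimal: S2, S5, S8, S12 → 4.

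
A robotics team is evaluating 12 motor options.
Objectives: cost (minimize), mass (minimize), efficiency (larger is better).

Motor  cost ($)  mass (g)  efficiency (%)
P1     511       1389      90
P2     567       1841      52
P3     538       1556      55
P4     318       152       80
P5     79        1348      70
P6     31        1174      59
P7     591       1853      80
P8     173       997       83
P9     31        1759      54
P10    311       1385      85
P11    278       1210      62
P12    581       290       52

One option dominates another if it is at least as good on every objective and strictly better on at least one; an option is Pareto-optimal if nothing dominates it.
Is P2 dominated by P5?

Yes

P5 vs P2: cost 79≤567, mass 1348≤1841, efficiency 70≥52 — P5 is at least as good on every objective with at least one strict improvement.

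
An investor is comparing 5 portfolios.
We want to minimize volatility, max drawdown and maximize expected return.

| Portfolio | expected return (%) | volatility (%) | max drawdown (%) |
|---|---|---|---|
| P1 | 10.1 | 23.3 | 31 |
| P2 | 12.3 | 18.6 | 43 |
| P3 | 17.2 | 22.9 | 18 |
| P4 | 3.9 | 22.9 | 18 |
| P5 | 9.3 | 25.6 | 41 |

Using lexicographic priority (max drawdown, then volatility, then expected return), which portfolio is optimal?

First minimize max drawdown: best is 18, kept {P3, P4}.
Then minimize volatility: best is 22.9, kept {P3, P4}.
Then maximize expected return: best is 17.2, kept {P3}.

P3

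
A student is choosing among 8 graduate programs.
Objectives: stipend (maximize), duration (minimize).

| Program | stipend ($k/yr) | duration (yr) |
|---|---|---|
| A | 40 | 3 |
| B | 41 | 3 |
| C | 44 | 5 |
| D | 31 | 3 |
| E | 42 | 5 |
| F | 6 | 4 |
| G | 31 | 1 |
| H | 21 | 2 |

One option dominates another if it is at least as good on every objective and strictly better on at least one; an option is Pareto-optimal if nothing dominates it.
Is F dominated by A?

Yes

A vs F: stipend 40≥6, duration 3≤4 — A is at least as good on every objective with at least one strict improvement.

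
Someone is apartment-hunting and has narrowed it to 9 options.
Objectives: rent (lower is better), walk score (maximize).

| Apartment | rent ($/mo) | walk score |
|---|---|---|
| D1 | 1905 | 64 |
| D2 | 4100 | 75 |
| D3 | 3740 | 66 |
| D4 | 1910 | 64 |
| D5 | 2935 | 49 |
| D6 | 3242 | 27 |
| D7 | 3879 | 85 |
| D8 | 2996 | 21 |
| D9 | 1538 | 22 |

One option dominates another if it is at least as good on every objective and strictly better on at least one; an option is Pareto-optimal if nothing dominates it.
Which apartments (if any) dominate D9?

D1: worse on rent (1905 vs 1538).
D2: worse on rent (4100 vs 1538).
D3: worse on rent (3740 vs 1538).
D4: worse on rent (1910 vs 1538).
D5: worse on rent (2935 vs 1538).
D6: worse on rent (3242 vs 1538).
D7: worse on rent (3879 vs 1538).
D8: worse on rent (2996 vs 1538).
No option dominates D9.

none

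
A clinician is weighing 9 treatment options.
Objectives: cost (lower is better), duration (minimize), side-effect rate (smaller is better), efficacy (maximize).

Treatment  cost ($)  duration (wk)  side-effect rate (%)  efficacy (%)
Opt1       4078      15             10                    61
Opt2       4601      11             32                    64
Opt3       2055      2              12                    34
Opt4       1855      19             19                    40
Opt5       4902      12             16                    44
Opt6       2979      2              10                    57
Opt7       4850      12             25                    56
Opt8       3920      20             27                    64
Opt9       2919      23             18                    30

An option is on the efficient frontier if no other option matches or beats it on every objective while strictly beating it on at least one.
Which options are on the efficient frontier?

Opt1: not dominated.
Opt2: not dominated.
Opt3: not dominated.
Opt4: not dominated (best cost).
Opt5: dominated by Opt6 (cost 2979≤4902, duration 2≤12, side-effect rate 10≤16, efficacy 57≥44).
Opt6: not dominated.
Opt7: dominated by Opt6 (cost 2979≤4850, duration 2≤12, side-effect rate 10≤25, efficacy 57≥56).
Opt8: not dominated.
Opt9: dominated by Opt3 (cost 2055≤2919, duration 2≤23, side-effect rate 12≤18, efficacy 34≥30).

Opt1, Opt2, Opt3, Opt4, Opt6, Opt8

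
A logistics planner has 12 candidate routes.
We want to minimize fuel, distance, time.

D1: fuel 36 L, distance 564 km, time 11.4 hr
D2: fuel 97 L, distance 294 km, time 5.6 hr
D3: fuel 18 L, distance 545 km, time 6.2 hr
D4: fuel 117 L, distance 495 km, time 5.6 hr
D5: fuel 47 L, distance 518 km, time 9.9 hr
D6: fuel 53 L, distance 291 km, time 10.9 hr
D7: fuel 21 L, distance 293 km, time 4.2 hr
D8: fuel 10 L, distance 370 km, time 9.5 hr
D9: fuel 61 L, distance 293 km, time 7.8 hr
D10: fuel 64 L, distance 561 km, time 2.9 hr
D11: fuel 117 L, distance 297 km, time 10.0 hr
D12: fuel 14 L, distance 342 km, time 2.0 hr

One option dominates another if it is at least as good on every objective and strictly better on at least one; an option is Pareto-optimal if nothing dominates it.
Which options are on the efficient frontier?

D1: dominated by D3 (fuel 18≤36, distance 545≤564, time 6.2≤11.4).
D2: dominated by D7 (fuel 21≤97, distance 293≤294, time 4.2≤5.6).
D3: dominated by D12 (fuel 14≤18, distance 342≤545, time 2.0≤6.2).
D4: dominated by D2 (fuel 97≤117, distance 294≤495, time 5.6≤5.6).
D5: dominated by D7 (fuel 21≤47, distance 293≤518, time 4.2≤9.9).
D6: not dominated (best distance).
D7: not dominated.
D8: not dominated (best fuel).
D9: dominated by D7 (fuel 21≤61, distance 293≤293, time 4.2≤7.8).
D10: dominated by D12 (fuel 14≤64, distance 342≤561, time 2.0≤2.9).
D11: dominated by D2 (fuel 97≤117, distance 294≤297, time 5.6≤10.0).
D12: not dominated (best time).

D6, D7, D8, D12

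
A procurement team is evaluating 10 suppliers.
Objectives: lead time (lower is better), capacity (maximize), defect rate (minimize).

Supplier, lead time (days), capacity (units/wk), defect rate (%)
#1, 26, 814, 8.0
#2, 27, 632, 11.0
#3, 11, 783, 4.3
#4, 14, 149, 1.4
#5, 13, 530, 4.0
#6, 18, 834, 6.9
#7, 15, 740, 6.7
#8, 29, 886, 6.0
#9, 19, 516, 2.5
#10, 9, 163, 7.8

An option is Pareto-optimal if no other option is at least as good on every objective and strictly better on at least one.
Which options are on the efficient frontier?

#3, #4, #5, #6, #8, #9, #10

#1: dominated by #6 (lead time 18≤26, capacity 834≥814, defect rate 6.9≤8.0).
#2: dominated by #1 (lead time 26≤27, capacity 814≥632, defect rate 8.0≤11.0).
#3: not dominated.
#4: not dominated (best defect rate).
#5: not dominated.
#6: not dominated.
#7: dominated by #3 (lead time 11≤15, capacity 783≥740, defect rate 4.3≤6.7).
#8: not dominated (best capacity).
#9: not dominated.
#10: not dominated (best lead time).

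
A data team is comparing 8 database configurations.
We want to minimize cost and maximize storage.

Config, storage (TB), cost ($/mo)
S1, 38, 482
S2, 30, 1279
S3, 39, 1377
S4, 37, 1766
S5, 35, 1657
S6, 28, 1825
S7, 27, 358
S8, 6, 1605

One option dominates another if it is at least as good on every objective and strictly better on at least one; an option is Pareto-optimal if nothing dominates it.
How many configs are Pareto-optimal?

3

S1: not dominated.
S2: dominated by S1 (storage 38≥30, cost 482≤1279).
S3: not dominated (best storage).
S4: dominated by S1 (storage 38≥37, cost 482≤1766).
S5: dominated by S1 (storage 38≥35, cost 482≤1657).
S6: dominated by S1 (storage 38≥28, cost 482≤1825).
S7: not dominated (best cost).
S8: dominated by S1 (storage 38≥6, cost 482≤1605).
Pareto-optimal: S1, S3, S7 → 3.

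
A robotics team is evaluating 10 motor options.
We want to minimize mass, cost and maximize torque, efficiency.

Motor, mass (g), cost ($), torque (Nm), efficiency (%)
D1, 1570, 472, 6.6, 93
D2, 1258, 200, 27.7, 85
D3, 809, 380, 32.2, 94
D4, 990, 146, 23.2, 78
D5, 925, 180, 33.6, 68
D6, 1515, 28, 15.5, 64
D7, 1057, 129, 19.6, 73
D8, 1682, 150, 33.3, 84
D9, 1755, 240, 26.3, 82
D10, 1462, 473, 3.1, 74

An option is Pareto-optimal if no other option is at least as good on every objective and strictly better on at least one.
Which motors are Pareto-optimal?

D1: dominated by D3 (mass 809≤1570, cost 380≤472, torque 32.2≥6.6, efficiency 94≥93).
D2: not dominated.
D3: not dominated (best mass).
D4: not dominated.
D5: not dominated (best torque).
D6: not dominated (best cost).
D7: not dominated.
D8: not dominated.
D9: dominated by D2 (mass 1258≤1755, cost 200≤240, torque 27.7≥26.3, efficiency 85≥82).
D10: dominated by D2 (mass 1258≤1462, cost 200≤473, torque 27.7≥3.1, efficiency 85≥74).

D2, D3, D4, D5, D6, D7, D8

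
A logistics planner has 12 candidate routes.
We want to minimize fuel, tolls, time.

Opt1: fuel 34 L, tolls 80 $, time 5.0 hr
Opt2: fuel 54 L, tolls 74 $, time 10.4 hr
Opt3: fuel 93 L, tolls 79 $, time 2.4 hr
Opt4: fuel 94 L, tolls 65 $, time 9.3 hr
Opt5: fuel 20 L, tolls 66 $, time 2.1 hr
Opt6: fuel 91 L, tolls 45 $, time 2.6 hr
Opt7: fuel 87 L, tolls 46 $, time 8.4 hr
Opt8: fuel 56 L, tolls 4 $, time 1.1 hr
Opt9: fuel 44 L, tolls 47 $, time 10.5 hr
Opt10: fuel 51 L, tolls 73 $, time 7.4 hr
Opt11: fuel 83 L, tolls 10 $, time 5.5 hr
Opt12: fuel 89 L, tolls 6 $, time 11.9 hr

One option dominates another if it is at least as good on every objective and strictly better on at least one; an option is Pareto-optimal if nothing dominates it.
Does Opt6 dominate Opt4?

Yes

Opt6 vs Opt4: fuel 91≤94, tolls 45≤65, time 2.6≤9.3 — Opt6 is at least as good on every objective with at least one strict improvement.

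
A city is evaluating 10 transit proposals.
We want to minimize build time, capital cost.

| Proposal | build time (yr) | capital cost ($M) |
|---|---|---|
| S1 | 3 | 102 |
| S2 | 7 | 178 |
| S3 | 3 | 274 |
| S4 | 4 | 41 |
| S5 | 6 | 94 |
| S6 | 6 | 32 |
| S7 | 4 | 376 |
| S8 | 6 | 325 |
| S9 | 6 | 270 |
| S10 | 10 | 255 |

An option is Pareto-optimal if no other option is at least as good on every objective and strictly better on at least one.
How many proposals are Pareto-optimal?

3

S1: not dominated.
S2: dominated by S1 (build time 3≤7, capital cost 102≤178).
S3: dominated by S1 (build time 3≤3, capital cost 102≤274).
S4: not dominated.
S5: dominated by S4 (build time 4≤6, capital cost 41≤94).
S6: not dominated (best capital cost).
S7: dominated by S1 (build time 3≤4, capital cost 102≤376).
S8: dominated by S1 (build time 3≤6, capital cost 102≤325).
S9: dominated by S1 (build time 3≤6, capital cost 102≤270).
S10: dominated by S1 (build time 3≤10, capital cost 102≤255).
Pareto-optimal: S1, S4, S6 → 3.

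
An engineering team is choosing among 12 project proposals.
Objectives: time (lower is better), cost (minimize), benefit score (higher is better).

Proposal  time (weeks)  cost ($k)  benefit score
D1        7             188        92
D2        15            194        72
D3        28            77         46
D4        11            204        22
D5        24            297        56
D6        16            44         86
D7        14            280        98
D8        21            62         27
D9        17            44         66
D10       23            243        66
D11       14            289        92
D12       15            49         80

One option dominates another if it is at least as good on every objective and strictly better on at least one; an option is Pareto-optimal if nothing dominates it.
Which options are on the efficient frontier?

D1, D6, D7, D12

D1: not dominated (best time).
D2: dominated by D1 (time 7≤15, cost 188≤194, benefit score 92≥72).
D3: dominated by D6 (time 16≤28, cost 44≤77, benefit score 86≥46).
D4: dominated by D1 (time 7≤11, cost 188≤204, benefit score 92≥22).
D5: dominated by D1 (time 7≤24, cost 188≤297, benefit score 92≥56).
D6: not dominated.
D7: not dominated (best benefit score).
D8: dominated by D6 (time 16≤21, cost 44≤62, benefit score 86≥27).
D9: dominated by D6 (time 16≤17, cost 44≤44, benefit score 86≥66).
D10: dominated by D1 (time 7≤23, cost 188≤243, benefit score 92≥66).
D11: dominated by D1 (time 7≤14, cost 188≤289, benefit score 92≥92).
D12: not dominated.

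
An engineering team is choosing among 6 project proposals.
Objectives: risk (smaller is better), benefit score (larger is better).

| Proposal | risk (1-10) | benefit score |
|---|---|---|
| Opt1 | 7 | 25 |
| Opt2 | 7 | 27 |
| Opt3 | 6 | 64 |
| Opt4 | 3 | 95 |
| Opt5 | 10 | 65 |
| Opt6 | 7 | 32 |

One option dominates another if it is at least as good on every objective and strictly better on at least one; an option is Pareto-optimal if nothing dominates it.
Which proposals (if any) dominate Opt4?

Opt1: worse on risk (7 vs 3).
Opt2: worse on risk (7 vs 3).
Opt3: worse on risk (6 vs 3).
Opt5: worse on risk (10 vs 3).
Opt6: worse on risk (7 vs 3).
No option dominates Opt4.

none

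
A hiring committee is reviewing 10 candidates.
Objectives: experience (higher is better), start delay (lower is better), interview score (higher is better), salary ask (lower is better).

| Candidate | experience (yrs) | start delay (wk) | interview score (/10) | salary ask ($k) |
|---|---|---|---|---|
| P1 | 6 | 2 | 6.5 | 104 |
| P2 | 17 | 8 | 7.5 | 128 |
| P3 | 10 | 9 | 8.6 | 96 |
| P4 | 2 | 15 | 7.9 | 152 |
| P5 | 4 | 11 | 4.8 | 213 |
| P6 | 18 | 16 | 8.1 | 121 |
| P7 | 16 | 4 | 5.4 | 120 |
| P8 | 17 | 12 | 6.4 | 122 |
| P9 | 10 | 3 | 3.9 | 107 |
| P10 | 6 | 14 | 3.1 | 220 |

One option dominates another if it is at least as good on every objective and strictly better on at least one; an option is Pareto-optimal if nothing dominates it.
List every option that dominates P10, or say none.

P1, P2, P3, P7, P8, P9

P1: experience 6≥6, start delay 2≤14, interview score 6.5≥3.1, salary ask 104≤220 — dominates P10.
P2: experience 17≥6, start delay 8≤14, interview score 7.5≥3.1, salary ask 128≤220 — dominates P10.
P3: experience 10≥6, start delay 9≤14, interview score 8.6≥3.1, salary ask 96≤220 — dominates P10.
P7: experience 16≥6, start delay 4≤14, interview score 5.4≥3.1, salary ask 120≤220 — dominates P10.
P8: experience 17≥6, start delay 12≤14, interview score 6.4≥3.1, salary ask 122≤220 — dominates P10.
P9: experience 10≥6, start delay 3≤14, interview score 3.9≥3.1, salary ask 107≤220 — dominates P10.
Others (P4, P5, P6) are each worse than P10 on at least one objective.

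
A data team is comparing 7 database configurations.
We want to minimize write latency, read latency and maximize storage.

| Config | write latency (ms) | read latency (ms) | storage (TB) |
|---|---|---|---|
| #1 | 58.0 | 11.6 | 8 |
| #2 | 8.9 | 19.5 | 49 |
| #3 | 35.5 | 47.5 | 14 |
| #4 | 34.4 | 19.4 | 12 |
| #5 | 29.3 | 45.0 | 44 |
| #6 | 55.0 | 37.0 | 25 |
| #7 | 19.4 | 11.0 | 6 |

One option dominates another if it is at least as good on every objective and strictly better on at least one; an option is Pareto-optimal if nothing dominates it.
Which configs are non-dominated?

#1: not dominated.
#2: not dominated (best write latency).
#3: dominated by #2 (write latency 8.9≤35.5, read latency 19.5≤47.5, storage 49≥14).
#4: not dominated.
#5: dominated by #2 (write latency 8.9≤29.3, read latency 19.5≤45.0, storage 49≥44).
#6: dominated by #2 (write latency 8.9≤55.0, read latency 19.5≤37.0, storage 49≥25).
#7: not dominated (best read latency).

#1, #2, #4, #7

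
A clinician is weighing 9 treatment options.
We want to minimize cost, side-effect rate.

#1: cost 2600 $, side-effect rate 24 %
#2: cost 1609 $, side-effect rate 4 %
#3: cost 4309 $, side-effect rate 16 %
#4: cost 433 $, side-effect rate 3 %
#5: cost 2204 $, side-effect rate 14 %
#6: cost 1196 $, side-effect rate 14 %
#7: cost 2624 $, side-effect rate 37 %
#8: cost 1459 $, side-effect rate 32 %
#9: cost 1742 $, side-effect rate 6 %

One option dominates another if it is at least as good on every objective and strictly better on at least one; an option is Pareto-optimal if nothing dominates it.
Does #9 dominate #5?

#9 vs #5: cost 1742≤2204, side-effect rate 6≤14 — #9 is at least as good on every objective with at least one strict improvement.

Yes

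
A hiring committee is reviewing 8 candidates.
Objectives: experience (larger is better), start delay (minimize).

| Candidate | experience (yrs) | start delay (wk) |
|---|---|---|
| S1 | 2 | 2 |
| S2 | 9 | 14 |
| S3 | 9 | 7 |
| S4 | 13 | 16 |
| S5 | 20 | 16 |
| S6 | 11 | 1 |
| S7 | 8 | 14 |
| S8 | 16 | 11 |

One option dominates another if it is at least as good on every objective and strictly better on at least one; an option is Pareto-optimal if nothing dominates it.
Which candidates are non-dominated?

S5, S6, S8

S1: dominated by S6 (experience 11≥2, start delay 1≤2).
S2: dominated by S3 (experience 9≥9, start delay 7≤14).
S3: dominated by S6 (experience 11≥9, start delay 1≤7).
S4: dominated by S5 (experience 20≥13, start delay 16≤16).
S5: not dominated (best experience).
S6: not dominated (best start delay).
S7: dominated by S2 (experience 9≥8, start delay 14≤14).
S8: not dominated.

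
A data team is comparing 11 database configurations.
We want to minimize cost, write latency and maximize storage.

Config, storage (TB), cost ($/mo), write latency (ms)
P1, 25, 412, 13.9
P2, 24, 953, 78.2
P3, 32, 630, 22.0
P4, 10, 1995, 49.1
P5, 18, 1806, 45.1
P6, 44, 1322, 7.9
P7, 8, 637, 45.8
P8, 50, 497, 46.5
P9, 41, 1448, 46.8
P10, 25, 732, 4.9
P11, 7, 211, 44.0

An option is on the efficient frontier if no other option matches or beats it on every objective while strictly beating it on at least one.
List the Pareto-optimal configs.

P1: not dominated.
P2: dominated by P1 (storage 25≥24, cost 412≤953, write latency 13.9≤78.2).
P3: not dominated.
P4: dominated by P1 (storage 25≥10, cost 412≤1995, write latency 13.9≤49.1).
P5: dominated by P1 (storage 25≥18, cost 412≤1806, write latency 13.9≤45.1).
P6: not dominated.
P7: dominated by P1 (storage 25≥8, cost 412≤637, write latency 13.9≤45.8).
P8: not dominated (best storage).
P9: dominated by P6 (storage 44≥41, cost 1322≤1448, write latency 7.9≤46.8).
P10: not dominated (best write latency).
P11: not dominated (best cost).

P1, P3, P6, P8, P10, P11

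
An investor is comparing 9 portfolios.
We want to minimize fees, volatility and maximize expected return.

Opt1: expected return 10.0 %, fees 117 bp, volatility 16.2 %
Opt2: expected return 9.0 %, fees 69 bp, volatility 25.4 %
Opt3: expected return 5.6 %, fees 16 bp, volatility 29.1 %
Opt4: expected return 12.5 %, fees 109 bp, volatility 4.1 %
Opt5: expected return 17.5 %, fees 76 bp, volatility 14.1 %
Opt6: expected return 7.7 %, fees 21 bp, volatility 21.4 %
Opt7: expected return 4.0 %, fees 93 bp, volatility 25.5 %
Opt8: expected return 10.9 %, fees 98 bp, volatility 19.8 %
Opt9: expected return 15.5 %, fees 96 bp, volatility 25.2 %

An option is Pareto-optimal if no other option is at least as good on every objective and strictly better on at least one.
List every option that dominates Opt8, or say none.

Opt5

Opt5: expected return 17.5≥10.9, fees 76≤98, volatility 14.1≤19.8 — dominates Opt8.
Others (Opt1, Opt2, Opt3, Opt4, Opt6, Opt7, Opt9) are each worse than Opt8 on at least one objective.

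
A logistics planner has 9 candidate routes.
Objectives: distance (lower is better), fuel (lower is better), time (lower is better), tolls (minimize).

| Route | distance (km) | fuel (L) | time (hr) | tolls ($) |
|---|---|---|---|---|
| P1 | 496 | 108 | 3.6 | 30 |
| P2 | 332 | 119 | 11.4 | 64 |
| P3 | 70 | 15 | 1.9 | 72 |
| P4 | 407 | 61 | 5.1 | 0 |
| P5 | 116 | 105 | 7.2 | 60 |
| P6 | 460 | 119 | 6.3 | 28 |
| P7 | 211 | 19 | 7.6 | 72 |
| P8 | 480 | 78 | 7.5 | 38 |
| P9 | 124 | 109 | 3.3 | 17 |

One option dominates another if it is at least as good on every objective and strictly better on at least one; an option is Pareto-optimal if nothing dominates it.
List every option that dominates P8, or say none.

P4

P4: distance 407≤480, fuel 61≤78, time 5.1≤7.5, tolls 0≤38 — dominates P8.
Others (P1, P2, P3, P5, P6, P7, P9) are each worse than P8 on at least one objective.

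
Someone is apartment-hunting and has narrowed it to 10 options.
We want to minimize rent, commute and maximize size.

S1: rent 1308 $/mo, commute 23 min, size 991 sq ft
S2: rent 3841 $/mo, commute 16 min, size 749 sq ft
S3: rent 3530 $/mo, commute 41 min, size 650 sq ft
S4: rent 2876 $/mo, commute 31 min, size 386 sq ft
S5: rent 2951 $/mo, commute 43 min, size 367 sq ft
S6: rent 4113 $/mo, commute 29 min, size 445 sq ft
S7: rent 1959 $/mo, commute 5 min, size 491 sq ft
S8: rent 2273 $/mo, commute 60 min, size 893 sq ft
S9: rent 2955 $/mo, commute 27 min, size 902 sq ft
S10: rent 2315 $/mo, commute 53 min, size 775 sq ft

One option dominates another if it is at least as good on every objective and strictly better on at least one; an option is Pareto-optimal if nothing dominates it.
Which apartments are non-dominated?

S1: not dominated (best rent).
S2: not dominated.
S3: dominated by S1 (rent 1308≤3530, commute 23≤41, size 991≥650).
S4: dominated by S1 (rent 1308≤2876, commute 23≤31, size 991≥386).
S5: dominated by S1 (rent 1308≤2951, commute 23≤43, size 991≥367).
S6: dominated by S1 (rent 1308≤4113, commute 23≤29, size 991≥445).
S7: not dominated (best commute).
S8: dominated by S1 (rent 1308≤2273, commute 23≤60, size 991≥893).
S9: dominated by S1 (rent 1308≤2955, commute 23≤27, size 991≥902).
S10: dominated by S1 (rent 1308≤2315, commute 23≤53, size 991≥775).

S1, S2, S7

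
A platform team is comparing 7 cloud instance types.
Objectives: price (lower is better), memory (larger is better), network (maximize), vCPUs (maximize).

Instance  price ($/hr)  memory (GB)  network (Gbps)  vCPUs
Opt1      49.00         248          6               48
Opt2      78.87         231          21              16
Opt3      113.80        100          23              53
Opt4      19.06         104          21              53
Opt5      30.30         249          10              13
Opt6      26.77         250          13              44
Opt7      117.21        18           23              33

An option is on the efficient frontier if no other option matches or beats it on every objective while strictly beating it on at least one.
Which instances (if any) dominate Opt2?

none

Opt1: worse on network (6 vs 21).
Opt3: worse on price (113.80 vs 78.87).
Opt4: worse on memory (104 vs 231).
Opt5: worse on network (10 vs 21).
Opt6: worse on network (13 vs 21).
Opt7: worse on price (117.21 vs 78.87).
No option dominates Opt2.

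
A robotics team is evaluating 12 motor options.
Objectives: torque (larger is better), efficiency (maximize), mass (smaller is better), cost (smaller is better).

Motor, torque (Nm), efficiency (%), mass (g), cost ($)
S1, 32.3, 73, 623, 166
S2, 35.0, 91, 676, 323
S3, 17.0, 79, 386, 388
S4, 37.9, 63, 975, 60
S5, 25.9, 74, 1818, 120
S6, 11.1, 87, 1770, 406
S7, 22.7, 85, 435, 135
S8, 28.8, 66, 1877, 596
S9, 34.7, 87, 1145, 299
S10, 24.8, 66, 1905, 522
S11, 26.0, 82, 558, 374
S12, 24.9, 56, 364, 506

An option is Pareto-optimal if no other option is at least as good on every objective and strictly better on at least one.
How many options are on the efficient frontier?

9

S1: not dominated.
S2: not dominated (best efficiency).
S3: not dominated.
S4: not dominated (best torque).
S5: not dominated.
S6: dominated by S2 (torque 35.0≥11.1, efficiency 91≥87, mass 676≤1770, cost 323≤406).
S7: not dominated.
S8: dominated by S1 (torque 32.3≥28.8, efficiency 73≥66, mass 623≤1877, cost 166≤596).
S9: not dominated.
S10: dominated by S1 (torque 32.3≥24.8, efficiency 73≥66, mass 623≤1905, cost 166≤522).
S11: not dominated.
S12: not dominated (best mass).
Pareto-optimal: S1, S2, S3, S4, S5, S7, S9, S11, S12 → 9.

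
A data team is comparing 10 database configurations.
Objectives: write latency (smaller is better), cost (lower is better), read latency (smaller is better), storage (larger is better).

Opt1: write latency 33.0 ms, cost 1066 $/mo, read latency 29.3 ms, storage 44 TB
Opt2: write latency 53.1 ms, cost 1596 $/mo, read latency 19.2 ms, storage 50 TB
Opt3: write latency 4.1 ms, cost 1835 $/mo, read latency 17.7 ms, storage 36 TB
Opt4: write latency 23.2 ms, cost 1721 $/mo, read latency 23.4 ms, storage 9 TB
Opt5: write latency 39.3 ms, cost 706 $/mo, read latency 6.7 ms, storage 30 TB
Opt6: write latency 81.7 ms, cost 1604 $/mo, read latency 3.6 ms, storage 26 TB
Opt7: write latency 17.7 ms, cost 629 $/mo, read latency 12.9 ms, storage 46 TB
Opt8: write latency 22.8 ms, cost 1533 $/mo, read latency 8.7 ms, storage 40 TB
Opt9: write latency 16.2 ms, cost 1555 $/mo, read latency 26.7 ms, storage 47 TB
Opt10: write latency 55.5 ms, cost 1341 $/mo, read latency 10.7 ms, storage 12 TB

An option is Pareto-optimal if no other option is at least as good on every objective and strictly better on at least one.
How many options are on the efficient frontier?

7

Opt1: dominated by Opt7 (write latency 17.7≤33.0, cost 629≤1066, read latency 12.9≤29.3, storage 46≥44).
Opt2: not dominated (best storage).
Opt3: not dominated (best write latency).
Opt4: dominated by Opt7 (write latency 17.7≤23.2, cost 629≤1721, read latency 12.9≤23.4, storage 46≥9).
Opt5: not dominated.
Opt6: not dominated (best read latency).
Opt7: not dominated (best cost).
Opt8: not dominated.
Opt9: not dominated.
Opt10: dominated by Opt5 (write latency 39.3≤55.5, cost 706≤1341, read latency 6.7≤10.7, storage 30≥12).
Pareto-optimal: Opt2, Opt3, Opt5, Opt6, Opt7, Opt8, Opt9 → 7.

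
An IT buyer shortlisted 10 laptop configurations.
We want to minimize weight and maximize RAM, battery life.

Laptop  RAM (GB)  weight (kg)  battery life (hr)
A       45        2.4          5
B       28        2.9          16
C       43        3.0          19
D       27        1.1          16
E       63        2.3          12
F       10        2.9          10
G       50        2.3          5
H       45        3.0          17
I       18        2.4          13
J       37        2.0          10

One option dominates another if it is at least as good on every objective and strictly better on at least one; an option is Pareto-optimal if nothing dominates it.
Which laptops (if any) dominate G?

E

E: RAM 63≥50, weight 2.3≤2.3, battery life 12≥5 — dominates G.
Others (A, B, C, D, F, H, I, J) are each worse than G on at least one objective.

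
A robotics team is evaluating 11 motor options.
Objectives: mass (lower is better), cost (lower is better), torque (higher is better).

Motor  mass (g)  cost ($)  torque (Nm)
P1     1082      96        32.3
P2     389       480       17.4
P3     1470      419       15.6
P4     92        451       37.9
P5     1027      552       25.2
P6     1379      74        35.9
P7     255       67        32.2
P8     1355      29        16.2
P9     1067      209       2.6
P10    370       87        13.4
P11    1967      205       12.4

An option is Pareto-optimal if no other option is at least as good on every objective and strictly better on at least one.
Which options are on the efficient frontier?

P1: not dominated.
P2: dominated by P4 (mass 92≤389, cost 451≤480, torque 37.9≥17.4).
P3: dominated by P1 (mass 1082≤1470, cost 96≤419, torque 32.3≥15.6).
P4: not dominated (best mass).
P5: dominated by P4 (mass 92≤1027, cost 451≤552, torque 37.9≥25.2).
P6: not dominated.
P7: not dominated.
P8: not dominated (best cost).
P9: dominated by P7 (mass 255≤1067, cost 67≤209, torque 32.2≥2.6).
P10: dominated by P7 (mass 255≤370, cost 67≤87, torque 32.2≥13.4).
P11: dominated by P1 (mass 1082≤1967, cost 96≤205, torque 32.3≥12.4).

P1, P4, P6, P7, P8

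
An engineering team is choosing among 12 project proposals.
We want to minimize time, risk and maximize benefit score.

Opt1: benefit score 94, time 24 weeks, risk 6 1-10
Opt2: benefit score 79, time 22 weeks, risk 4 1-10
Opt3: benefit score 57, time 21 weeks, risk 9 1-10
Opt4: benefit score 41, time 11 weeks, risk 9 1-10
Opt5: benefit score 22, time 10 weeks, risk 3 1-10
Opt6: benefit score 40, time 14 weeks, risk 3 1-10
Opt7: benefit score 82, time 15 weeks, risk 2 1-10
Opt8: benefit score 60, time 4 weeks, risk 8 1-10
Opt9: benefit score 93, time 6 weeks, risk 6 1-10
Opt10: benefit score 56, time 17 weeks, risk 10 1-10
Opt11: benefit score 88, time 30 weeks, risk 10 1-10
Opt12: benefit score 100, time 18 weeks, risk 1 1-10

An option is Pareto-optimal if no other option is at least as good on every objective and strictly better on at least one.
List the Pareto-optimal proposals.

Opt5, Opt6, Opt7, Opt8, Opt9, Opt12

Opt1: dominated by Opt12 (benefit score 100≥94, time 18≤24, risk 1≤6).
Opt2: dominated by Opt7 (benefit score 82≥79, time 15≤22, risk 2≤4).
Opt3: dominated by Opt7 (benefit score 82≥57, time 15≤21, risk 2≤9).
Opt4: dominated by Opt8 (benefit score 60≥41, time 4≤11, risk 8≤9).
Opt5: not dominated.
Opt6: not dominated.
Opt7: not dominated.
Opt8: not dominated (best time).
Opt9: not dominated.
Opt10: dominated by Opt7 (benefit score 82≥56, time 15≤17, risk 2≤10).
Opt11: dominated by Opt1 (benefit score 94≥88, time 24≤30, risk 6≤10).
Opt12: not dominated (best benefit score).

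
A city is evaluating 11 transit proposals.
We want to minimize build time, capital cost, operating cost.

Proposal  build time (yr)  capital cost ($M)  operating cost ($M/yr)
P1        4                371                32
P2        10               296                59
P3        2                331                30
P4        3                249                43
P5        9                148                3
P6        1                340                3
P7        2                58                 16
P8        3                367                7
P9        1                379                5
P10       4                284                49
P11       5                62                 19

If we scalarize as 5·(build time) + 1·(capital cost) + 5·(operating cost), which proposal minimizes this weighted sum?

P1: 5·4 + 1·371 + 5·32 = 551
P2: 5·10 + 1·296 + 5·59 = 641
P3: 5·2 + 1·331 + 5·30 = 491
P4: 5·3 + 1·249 + 5·43 = 479
P5: 5·9 + 1·148 + 5·3 = 208
P6: 5·1 + 1·340 + 5·3 = 360
P7: 5·2 + 1·58 + 5·16 = 148
P8: 5·3 + 1·367 + 5·7 = 417
P9: 5·1 + 1·379 + 5·5 = 409
P10: 5·4 + 1·284 + 5·49 = 549
P11: 5·5 + 1·62 + 5·19 = 182
Lowest: P7 at 148.

P7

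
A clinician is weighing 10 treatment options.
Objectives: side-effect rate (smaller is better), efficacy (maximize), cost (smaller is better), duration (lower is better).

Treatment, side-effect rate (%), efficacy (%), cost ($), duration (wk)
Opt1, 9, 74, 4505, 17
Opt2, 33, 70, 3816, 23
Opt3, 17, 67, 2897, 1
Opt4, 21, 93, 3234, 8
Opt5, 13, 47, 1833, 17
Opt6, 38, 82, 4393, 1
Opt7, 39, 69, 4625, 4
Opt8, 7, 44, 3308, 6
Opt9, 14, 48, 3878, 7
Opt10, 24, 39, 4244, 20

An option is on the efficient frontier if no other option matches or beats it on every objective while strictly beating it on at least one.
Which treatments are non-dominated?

Opt1, Opt3, Opt4, Opt5, Opt6, Opt8, Opt9

Opt1: not dominated.
Opt2: dominated by Opt4 (side-effect rate 21≤33, efficacy 93≥70, cost 3234≤3816, duration 8≤23).
Opt3: not dominated.
Opt4: not dominated (best efficacy).
Opt5: not dominated (best cost).
Opt6: not dominated.
Opt7: dominated by Opt6 (side-effect rate 38≤39, efficacy 82≥69, cost 4393≤4625, duration 1≤4).
Opt8: not dominated (best side-effect rate).
Opt9: not dominated.
Opt10: dominated by Opt3 (side-effect rate 17≤24, efficacy 67≥39, cost 2897≤4244, duration 1≤20).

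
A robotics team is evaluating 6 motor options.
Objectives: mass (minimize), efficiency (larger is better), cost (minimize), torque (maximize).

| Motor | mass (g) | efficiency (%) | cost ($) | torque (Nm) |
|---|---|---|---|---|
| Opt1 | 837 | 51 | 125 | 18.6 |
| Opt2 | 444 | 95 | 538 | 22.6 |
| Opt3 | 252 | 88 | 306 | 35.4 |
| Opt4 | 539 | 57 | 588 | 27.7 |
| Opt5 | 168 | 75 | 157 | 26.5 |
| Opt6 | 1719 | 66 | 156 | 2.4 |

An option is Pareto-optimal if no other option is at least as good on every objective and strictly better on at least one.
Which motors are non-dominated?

Opt1: not dominated (best cost).
Opt2: not dominated (best efficiency).
Opt3: not dominated (best torque).
Opt4: dominated by Opt3 (mass 252≤539, efficiency 88≥57, cost 306≤588, torque 35.4≥27.7).
Opt5: not dominated (best mass).
Opt6: not dominated.

Opt1, Opt2, Opt3, Opt5, Opt6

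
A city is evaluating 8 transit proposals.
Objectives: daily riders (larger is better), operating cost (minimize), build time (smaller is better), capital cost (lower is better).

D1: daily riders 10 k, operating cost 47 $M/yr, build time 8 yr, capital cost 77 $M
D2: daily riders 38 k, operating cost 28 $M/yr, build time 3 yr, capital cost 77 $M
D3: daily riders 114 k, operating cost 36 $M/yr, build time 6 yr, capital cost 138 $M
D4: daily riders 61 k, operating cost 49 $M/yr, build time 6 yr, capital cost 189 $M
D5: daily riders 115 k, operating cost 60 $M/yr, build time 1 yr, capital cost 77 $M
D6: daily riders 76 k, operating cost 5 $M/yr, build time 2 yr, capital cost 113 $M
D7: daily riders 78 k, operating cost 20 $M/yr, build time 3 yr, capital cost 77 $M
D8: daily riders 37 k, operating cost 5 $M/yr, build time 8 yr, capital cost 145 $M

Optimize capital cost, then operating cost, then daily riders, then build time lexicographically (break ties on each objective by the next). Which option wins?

D7

First minimize capital cost: best is 77, kept {D1, D2, D5, D7}.
Then minimize operating cost: best is 20, kept {D7}.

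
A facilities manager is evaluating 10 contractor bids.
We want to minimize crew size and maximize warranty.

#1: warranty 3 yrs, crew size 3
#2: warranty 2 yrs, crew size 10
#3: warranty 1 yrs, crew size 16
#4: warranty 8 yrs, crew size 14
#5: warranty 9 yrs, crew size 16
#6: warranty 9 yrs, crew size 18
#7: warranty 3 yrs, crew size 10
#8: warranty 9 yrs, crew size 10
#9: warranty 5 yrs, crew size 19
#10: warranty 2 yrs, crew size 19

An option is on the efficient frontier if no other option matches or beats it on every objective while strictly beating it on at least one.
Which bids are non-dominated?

#1, #8

#1: not dominated (best crew size).
#2: dominated by #1 (warranty 3≥2, crew size 3≤10).
#3: dominated by #1 (warranty 3≥1, crew size 3≤16).
#4: dominated by #8 (warranty 9≥8, crew size 10≤14).
#5: dominated by #8 (warranty 9≥9, crew size 10≤16).
#6: dominated by #5 (warranty 9≥9, crew size 16≤18).
#7: dominated by #1 (warranty 3≥3, crew size 3≤10).
#8: not dominated.
#9: dominated by #4 (warranty 8≥5, crew size 14≤19).
#10: dominated by #1 (warranty 3≥2, crew size 3≤19).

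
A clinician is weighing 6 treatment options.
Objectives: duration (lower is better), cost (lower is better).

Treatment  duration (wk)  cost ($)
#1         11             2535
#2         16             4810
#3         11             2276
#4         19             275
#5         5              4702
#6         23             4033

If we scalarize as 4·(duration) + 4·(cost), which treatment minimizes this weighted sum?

#4

#1: 4·11 + 4·2535 = 10184
#2: 4·16 + 4·4810 = 19304
#3: 4·11 + 4·2276 = 9148
#4: 4·19 + 4·275 = 1176
#5: 4·5 + 4·4702 = 18828
#6: 4·23 + 4·4033 = 16224
Lowest: #4 at 1176.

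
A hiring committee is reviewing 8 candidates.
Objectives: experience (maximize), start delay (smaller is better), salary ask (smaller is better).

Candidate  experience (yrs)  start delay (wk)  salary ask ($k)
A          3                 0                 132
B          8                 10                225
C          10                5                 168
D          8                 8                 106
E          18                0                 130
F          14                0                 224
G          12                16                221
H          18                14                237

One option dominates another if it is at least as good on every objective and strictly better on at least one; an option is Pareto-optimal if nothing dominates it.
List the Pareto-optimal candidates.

A: dominated by E (experience 18≥3, start delay 0≤0, salary ask 130≤132).
B: dominated by C (experience 10≥8, start delay 5≤10, salary ask 168≤225).
C: dominated by E (experience 18≥10, start delay 0≤5, salary ask 130≤168).
D: not dominated (best salary ask).
E: not dominated.
F: dominated by E (experience 18≥14, start delay 0≤0, salary ask 130≤224).
G: dominated by E (experience 18≥12, start delay 0≤16, salary ask 130≤221).
H: dominated by E (experience 18≥18, start delay 0≤14, salary ask 130≤237).

D, E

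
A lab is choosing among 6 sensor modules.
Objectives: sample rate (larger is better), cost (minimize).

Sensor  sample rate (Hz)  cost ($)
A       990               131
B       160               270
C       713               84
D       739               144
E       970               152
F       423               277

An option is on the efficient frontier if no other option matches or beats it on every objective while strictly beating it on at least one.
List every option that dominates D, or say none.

A: sample rate 990≥739, cost 131≤144 — dominates D.
Others (B, C, E, F) are each worse than D on at least one objective.

A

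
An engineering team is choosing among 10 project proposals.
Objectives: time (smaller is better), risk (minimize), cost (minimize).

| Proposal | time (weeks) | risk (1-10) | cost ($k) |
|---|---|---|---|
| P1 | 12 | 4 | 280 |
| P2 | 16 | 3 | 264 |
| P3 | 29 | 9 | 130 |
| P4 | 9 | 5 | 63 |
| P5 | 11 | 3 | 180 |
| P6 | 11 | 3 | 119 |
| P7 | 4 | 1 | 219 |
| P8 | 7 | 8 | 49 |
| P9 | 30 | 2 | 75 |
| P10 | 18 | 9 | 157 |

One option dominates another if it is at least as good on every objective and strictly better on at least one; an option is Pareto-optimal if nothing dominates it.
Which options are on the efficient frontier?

P4, P6, P7, P8, P9

P1: dominated by P5 (time 11≤12, risk 3≤4, cost 180≤280).
P2: dominated by P5 (time 11≤16, risk 3≤3, cost 180≤264).
P3: dominated by P4 (time 9≤29, risk 5≤9, cost 63≤130).
P4: not dominated.
P5: dominated by P6 (time 11≤11, risk 3≤3, cost 119≤180).
P6: not dominated.
P7: not dominated (best time).
P8: not dominated (best cost).
P9: not dominated.
P10: dominated by P4 (time 9≤18, risk 5≤9, cost 63≤157).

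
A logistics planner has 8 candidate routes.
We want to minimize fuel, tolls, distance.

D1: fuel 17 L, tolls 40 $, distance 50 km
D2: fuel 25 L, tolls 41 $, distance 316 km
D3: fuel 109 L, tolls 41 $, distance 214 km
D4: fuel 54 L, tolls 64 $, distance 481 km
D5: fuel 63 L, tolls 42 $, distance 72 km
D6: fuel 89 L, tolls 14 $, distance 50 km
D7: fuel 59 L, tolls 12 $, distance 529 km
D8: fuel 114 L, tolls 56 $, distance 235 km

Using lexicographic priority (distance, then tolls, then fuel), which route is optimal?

D6

First minimize distance: best is 50, kept {D1, D6}.
Then minimize tolls: best is 14, kept {D6}.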